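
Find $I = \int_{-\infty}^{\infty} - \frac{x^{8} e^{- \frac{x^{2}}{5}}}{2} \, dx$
$- \frac{65625 \sqrt{5} \sqrt{\pi}}{32}$

Begin with the known integral
$$J(a) = \int_{-\infty}^{\infty} - \frac{e^{- a x^{2}}}{2} \, dx = - \frac{\sqrt{\pi}}{2 \sqrt{a}}.$$

Differentiating under the integral sign brings down a factor of $(-x^2)$:
$$\frac{dJ}{da} = \int_{-\infty}^{\infty} \frac{x^{2} e^{- a x^{2}}}{2} \, dx = \frac{\sqrt{\pi}}{4 a^{\frac{3}{2}}}.$$

Repeating $4$ times in total — each differentiation brings down another $(-x^2)$ — gives
$$\frac{d^{4}J}{da^{4}} = \int_{-\infty}^{\infty} - \frac{x^{8} e^{- a x^{2}}}{2} \, dx = - \frac{105 \sqrt{\pi}}{32 a^{\frac{9}{2}}},$$
and the integrand here is exactly the target integrand, so $I = - \frac{105 \sqrt{\pi}}{32 a^{\frac{9}{2}}}$.

Setting $a = \frac{1}{5}$:
$$I = - \frac{65625 \sqrt{5} \sqrt{\pi}}{32}.$$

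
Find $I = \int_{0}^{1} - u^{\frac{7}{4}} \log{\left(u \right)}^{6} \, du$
$- \frac{11796480}{19487171}$

Start from the elementary integral
$$J(a) = \int_{0}^{1} - u^{a} \, du = - \frac{1}{a + 1}.$$

Differentiating under the integral sign brings down a factor of $\ln u$:
$$\frac{dJ}{da} = \int_{0}^{1} - u^{a} \log{\left(u \right)} \, du = \frac{1}{\left(a + 1\right)^{2}}.$$

Repeating $6$ times in total — each differentiation brings down another $\ln u$ — gives
$$\frac{d^{6}J}{da^{6}} = \int_{0}^{1} - u^{a} \log{\left(u \right)}^{6} \, du = - \frac{720}{\left(a + 1\right)^{7}},$$
and the integrand here is exactly the target integrand, so $I = - \frac{720}{\left(a + 1\right)^{7}}$.

Setting $a = \frac{7}{4}$:
$$I = - \frac{11796480}{19487171}.$$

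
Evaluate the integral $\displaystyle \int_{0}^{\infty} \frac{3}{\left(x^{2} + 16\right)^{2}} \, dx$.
$\frac{3 \pi}{256}$

Start from the standard arctangent integral
$$J(a) = \int_{0}^{\infty} \frac{3}{a^{2} + x^{2}} \, dx = \frac{3 \pi}{2 a}.$$

Differentiating under the integral sign with respect to $a$,
$$\frac{dJ}{da} = \int_{0}^{\infty} - \frac{6 a}{\left(a^{2} + x^{2}\right)^{2}} \, dx = - \frac{3 \pi}{2 a^{2}},$$
so $\int_{0}^{\infty} \frac{3}{\left(a^{2} + x^{2}\right)^{2}} \, dx = \frac{3 \pi}{4 a^{3}}$.

Setting $a = 4$:
$$I = \frac{3 \pi}{256}.$$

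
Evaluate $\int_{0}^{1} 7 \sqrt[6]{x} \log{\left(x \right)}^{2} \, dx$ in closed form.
$\frac{432}{49}$

Start from the elementary integral
$$J(a) = \int_{0}^{1} 7 x^{a} \, dx = \frac{7}{a + 1}.$$

Differentiating under the integral sign brings down a factor of $\ln x$:
$$\frac{dJ}{da} = \int_{0}^{1} 7 x^{a} \log{\left(x \right)} \, dx = - \frac{7}{\left(a + 1\right)^{2}}.$$

Repeating twice in total — each differentiation brings down another $\ln x$ — gives
$$\frac{d^{2}J}{da^{2}} = \int_{0}^{1} 7 x^{a} \log{\left(x \right)}^{2} \, dx = \frac{14}{\left(a + 1\right)^{3}},$$
and the integrand here is exactly the target integrand, so $I = \frac{14}{\left(a + 1\right)^{3}}$.

Setting $a = \frac{1}{6}$:
$$I = \frac{432}{49}.$$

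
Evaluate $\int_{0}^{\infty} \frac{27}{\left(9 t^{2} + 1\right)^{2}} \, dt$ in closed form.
$\frac{9 \pi}{4}$

Recall the elementary integral
$$J(a) = \int_{0}^{\infty} \frac{1}{3 \left(a^{2} + t^{2}\right)} \, dt = \frac{\pi}{6 a}.$$

Differentiating under the integral sign with respect to $a$,
$$\frac{dJ}{da} = \int_{0}^{\infty} - \frac{2 a}{3 \left(a^{2} + t^{2}\right)^{2}} \, dt = - \frac{\pi}{6 a^{2}},$$
so $\int_{0}^{\infty} \frac{1}{3 \left(a^{2} + t^{2}\right)^{2}} \, dt = \frac{\pi}{12 a^{3}}$.

Setting $a = \frac{1}{3}$:
$$I = \frac{9 \pi}{4}.$$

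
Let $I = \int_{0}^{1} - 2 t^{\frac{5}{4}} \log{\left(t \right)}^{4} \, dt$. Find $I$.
$- \frac{16384}{19683}$

Begin with the known integral
$$J(a) = \int_{0}^{1} - 2 t^{a} \, dt = - \frac{2}{a + 1}.$$

Differentiating under the integral sign brings down a factor of $\ln t$:
$$\frac{dJ}{da} = \int_{0}^{1} - 2 t^{a} \log{\left(t \right)} \, dt = \frac{2}{\left(a + 1\right)^{2}}.$$

Repeating $4$ times in total — each differentiation brings down another $\ln t$ — gives
$$\frac{d^{4}J}{da^{4}} = \int_{0}^{1} - 2 t^{a} \log{\left(t \right)}^{4} \, dt = - \frac{48}{\left(a + 1\right)^{5}},$$
and the integrand here is exactly the target integrand, so $I = - \frac{48}{\left(a + 1\right)^{5}}$.

Setting $a = \frac{5}{4}$:
$$I = - \frac{16384}{19683}.$$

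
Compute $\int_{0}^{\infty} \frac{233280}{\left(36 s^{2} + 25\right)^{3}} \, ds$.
$\frac{1458 \pi}{625}$

Begin with the known result
$$J(a) = \int_{0}^{\infty} \frac{5}{a^{2} + s^{2}} \, ds = \frac{5 \pi}{2 a}.$$

Differentiating under the integral sign with respect to $a$,
$$\frac{dJ}{da} = \int_{0}^{\infty} - \frac{10 a}{\left(a^{2} + s^{2}\right)^{2}} \, ds = - \frac{5 \pi}{2 a^{2}},$$
so $\int_{0}^{\infty} \frac{5}{\left(a^{2} + s^{2}\right)^{2}} \, ds = \frac{5 \pi}{4 a^{3}}$.

Repeating — each differentiation of $1/(s^2+a^2)^j$ produces $-2ja/(s^2+a^2)^{j+1}$ — and dividing through by $-2ja$ at each step yields, after $2$ differentiations in total,
$$\int_{0}^{\infty} \frac{5}{\left(a^{2} + s^{2}\right)^{3}} \, ds = \frac{15 \pi}{16 a^{5}}.$$

Setting $a = \frac{5}{6}$:
$$I = \frac{1458 \pi}{625}.$$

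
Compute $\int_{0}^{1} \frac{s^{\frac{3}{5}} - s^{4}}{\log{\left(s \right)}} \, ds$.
$- \log{\left(\frac{25}{8} \right)}$

Consider the one-parameter family: let $I(a) = \int_{0}^{1} \frac{s^{\frac{3}{5}} - s^{a}}{\log{\left(s \right)}} \, ds$.

Since $\dfrac{\partial}{\partial a}\,s^{a} = s^{a} \ln s$, the $\ln s$ in the denominator cancels and
$$\frac{dI}{da} = \int_{0}^{1} -1 s^{a} \, ds = -1 \left[\frac{s^{a+1}}{a+1}\right]_0^1 = - \frac{1}{a + 1}.$$

Integrating with respect to $a$ gives $I(a) = - \log{\left(\frac{5 a}{8} + \frac{5}{8} \right)} + C$.

At $a = \frac{3}{5}$ the integrand is identically $0$, so $I(\frac{3}{5}) = 0$. The closed form gives $0$, hence $C = 0$.

Setting $a = 4$:
$$I = - \log{\left(\frac{25}{8} \right)}.$$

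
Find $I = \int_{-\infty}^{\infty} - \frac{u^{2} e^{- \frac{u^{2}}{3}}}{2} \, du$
$- \frac{3 \sqrt{3} \sqrt{\pi}}{4}$

Consider the simpler parametrised integral
$$J(a) = \int_{-\infty}^{\infty} - \frac{e^{- a u^{2}}}{2} \, du = - \frac{\sqrt{\pi}}{2 \sqrt{a}}.$$

Differentiating under the integral sign brings down a factor of $(-u^2)$:
$$\frac{dJ}{da} = \int_{-\infty}^{\infty} \frac{u^{2} e^{- a u^{2}}}{2} \, du = \frac{\sqrt{\pi}}{4 a^{\frac{3}{2}}}.$$

The integral on the left is $-I$, so $I = - \frac{\sqrt{\pi}}{4 a^{\frac{3}{2}}}$.

Setting $a = \frac{1}{3}$:
$$I = - \frac{3 \sqrt{3} \sqrt{\pi}}{4}.$$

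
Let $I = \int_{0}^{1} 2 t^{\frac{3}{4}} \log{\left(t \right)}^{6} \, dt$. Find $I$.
$\frac{23592960}{823543}$

Start from the elementary integral
$$J(a) = \int_{0}^{1} 2 t^{a} \, dt = \frac{2}{a + 1}.$$

Differentiating under the integral sign brings down a factor of $\ln t$:
$$\frac{dJ}{da} = \int_{0}^{1} 2 t^{a} \log{\left(t \right)} \, dt = - \frac{2}{\left(a + 1\right)^{2}}.$$

Repeating $6$ times in total — each differentiation brings down another $\ln t$ — gives
$$\frac{d^{6}J}{da^{6}} = \int_{0}^{1} 2 t^{a} \log{\left(t \right)}^{6} \, dt = \frac{1440}{\left(a + 1\right)^{7}},$$
and the integrand here is exactly the target integrand, so $I = \frac{1440}{\left(a + 1\right)^{7}}$.

Setting $a = \frac{3}{4}$:
$$I = \frac{23592960}{823543}.$$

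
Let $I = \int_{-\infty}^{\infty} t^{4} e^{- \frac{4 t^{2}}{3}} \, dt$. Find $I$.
$\frac{27 \sqrt{3} \sqrt{\pi}}{128}$

Begin with the known integral
$$J(a) = \int_{-\infty}^{\infty} e^{- a t^{2}} \, dt = \frac{\sqrt{\pi}}{\sqrt{a}}.$$

Differentiating under the integral sign brings down a factor of $(-t^2)$:
$$\frac{dJ}{da} = \int_{-\infty}^{\infty} - t^{2} e^{- a t^{2}} \, dt = - \frac{\sqrt{\pi}}{2 a^{\frac{3}{2}}}.$$

Repeating twice in total — each differentiation brings down another $(-t^2)$ — gives
$$\frac{d^{2}J}{da^{2}} = \int_{-\infty}^{\infty} t^{4} e^{- a t^{2}} \, dt = \frac{3 \sqrt{\pi}}{4 a^{\frac{5}{2}}},$$
and the integrand here is exactly the target integrand, so $I = \frac{3 \sqrt{\pi}}{4 a^{\frac{5}{2}}}$.

Setting $a = \frac{4}{3}$:
$$I = \frac{27 \sqrt{3} \sqrt{\pi}}{128}.$$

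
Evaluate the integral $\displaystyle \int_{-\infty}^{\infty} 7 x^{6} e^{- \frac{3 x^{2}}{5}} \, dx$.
$\frac{4375 \sqrt{15} \sqrt{\pi}}{216}$

Consider the simpler parametrised integral
$$J(a) = \int_{-\infty}^{\infty} 7 e^{- a x^{2}} \, dx = \frac{7 \sqrt{\pi}}{\sqrt{a}}.$$

Differentiating under the integral sign brings down a factor of $(-x^2)$:
$$\frac{dJ}{da} = \int_{-\infty}^{\infty} - 7 x^{2} e^{- a x^{2}} \, dx = - \frac{7 \sqrt{\pi}}{2 a^{\frac{3}{2}}}.$$

Repeating $3$ times in total — each differentiation brings down another $(-x^2)$ — gives
$$\frac{d^{3}J}{da^{3}} = \int_{-\infty}^{\infty} - 7 x^{6} e^{- a x^{2}} \, dx = - \frac{105 \sqrt{\pi}}{8 a^{\frac{7}{2}}},$$
and the integrand here is $(-1)^{3}$ times the target integrand, so $I = (-1)^{3}\,\frac{d^{3}J}{da^{3}} = \frac{105 \sqrt{\pi}}{8 a^{\frac{7}{2}}}$.

Setting $a = \frac{3}{5}$:
$$I = \frac{4375 \sqrt{15} \sqrt{\pi}}{216}.$$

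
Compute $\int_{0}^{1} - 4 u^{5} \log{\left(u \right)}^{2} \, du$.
$- \frac{1}{27}$

Consider the simpler parametrised integral
$$J(a) = \int_{0}^{1} - 4 u^{a} \, du = - \frac{4}{a + 1}.$$

Differentiating under the integral sign brings down a factor of $\ln u$:
$$\frac{dJ}{da} = \int_{0}^{1} - 4 u^{a} \log{\left(u \right)} \, du = \frac{4}{\left(a + 1\right)^{2}}.$$

Repeating twice in total — each differentiation brings down another $\ln u$ — gives
$$\frac{d^{2}J}{da^{2}} = \int_{0}^{1} - 4 u^{a} \log{\left(u \right)}^{2} \, du = - \frac{8}{\left(a + 1\right)^{3}},$$
and the integrand here is exactly the target integrand, so $I = - \frac{8}{\left(a + 1\right)^{3}}$.

Setting $a = 5$:
$$I = - \frac{1}{27}.$$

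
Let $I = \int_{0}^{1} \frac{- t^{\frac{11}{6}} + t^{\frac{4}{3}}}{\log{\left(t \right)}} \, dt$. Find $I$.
$\log{\left(\frac{14}{17} \right)}$

Introduce a parameter $a$ in the exponent: let $I(a) = \int_{0}^{1} \frac{- t^{\frac{11}{6}} + t^{a}}{\log{\left(t \right)}} \, dt$.

Since $\dfrac{\partial}{\partial a}\,t^{a} = t^{a} \ln t$, the $\ln t$ in the denominator cancels and
$$\frac{dI}{da} = \int_{0}^{1} t^{a} \, dt = \left[\frac{t^{a+1}}{a+1}\right]_0^1 = \frac{1}{a + 1}.$$

Integrating with respect to $a$ gives $I(a) = \log{\left(\frac{6 a}{17} + \frac{6}{17} \right)} + C$.

At $a = \frac{11}{6}$ the integrand is identically $0$, so $I(\frac{11}{6}) = 0$. The closed form gives $0$, hence $C = 0$.

Setting $a = \frac{4}{3}$:
$$I = \log{\left(\frac{14}{17} \right)}.$$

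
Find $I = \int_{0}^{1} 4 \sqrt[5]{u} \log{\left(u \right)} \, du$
$- \frac{25}{9}$

Start from the elementary integral
$$J(a) = \int_{0}^{1} 4 u^{a} \, du = \frac{4}{a + 1}.$$

Differentiating under the integral sign brings down a factor of $\ln u$:
$$\frac{dJ}{da} = \int_{0}^{1} 4 u^{a} \log{\left(u \right)} \, du = - \frac{4}{\left(a + 1\right)^{2}}.$$

The integral on the left is $I$, so $I = - \frac{4}{\left(a + 1\right)^{2}}$.

Setting $a = \frac{1}{5}$:
$$I = - \frac{25}{9}.$$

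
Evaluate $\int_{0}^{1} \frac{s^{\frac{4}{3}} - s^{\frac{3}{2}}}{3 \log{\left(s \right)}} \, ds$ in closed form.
$- \frac{\log{\left(15 \right)}}{3} + \frac{\log{\left(14 \right)}}{3}$

Replace the exponent $\frac{3}{2}$ by a parameter $a$: let $I(a) = \int_{0}^{1} \frac{s^{\frac{4}{3}} - s^{a}}{3 \log{\left(s \right)}} \, ds$.

Since $\dfrac{\partial}{\partial a}\,s^{a} = s^{a} \ln s$, the $\ln s$ in the denominator cancels and
$$\frac{dI}{da} = \int_{0}^{1} - \frac{1}{3} s^{a} \, ds = - \frac{1}{3} \left[\frac{s^{a+1}}{a+1}\right]_0^1 = - \frac{1}{3 a + 3}.$$

Integrating with respect to $a$ gives $I(a) = - \frac{\log{\left(a + 1 \right)}}{3} - \frac{\log{\left(3 \right)}}{3} + \frac{\log{\left(7 \right)}}{3} + C$.

At $a = \frac{4}{3}$ the integrand is identically $0$, so $I(\frac{4}{3}) = 0$. The closed form gives $0$, hence $C = 0$.

Setting $a = \frac{3}{2}$:
$$I = - \frac{\log{\left(15 \right)}}{3} + \frac{\log{\left(14 \right)}}{3}.$$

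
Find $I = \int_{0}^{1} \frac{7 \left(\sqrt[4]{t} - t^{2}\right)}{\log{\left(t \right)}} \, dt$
$\log{\left(\frac{78125}{35831808} \right)}$

Consider the one-parameter family: let $I(a) = \int_{0}^{1} \frac{7 \left(- t^{2} + t^{a}\right)}{\log{\left(t \right)}} \, dt$.

Since $\dfrac{\partial}{\partial a}\,t^{a} = t^{a} \ln t$, the $\ln t$ in the denominator cancels and
$$\frac{dI}{da} = \int_{0}^{1} 7 t^{a} \, dt = 7 \left[\frac{t^{a+1}}{a+1}\right]_0^1 = \frac{7}{a + 1}.$$

Integrating with respect to $a$ gives $I(a) = \log{\left(\frac{\left(a + 1\right)^{7}}{2187} \right)} + C$.

At $a = 2$ the integrand is identically $0$, so $I(2) = 0$. The closed form gives $0$, hence $C = 0$.

Setting $a = \frac{1}{4}$:
$$I = \log{\left(\frac{78125}{35831808} \right)}.$$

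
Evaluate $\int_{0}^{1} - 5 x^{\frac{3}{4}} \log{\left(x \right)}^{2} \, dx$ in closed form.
$- \frac{640}{343}$

Begin with the known integral
$$J(a) = \int_{0}^{1} - 5 x^{a} \, dx = - \frac{5}{a + 1}.$$

Differentiating under the integral sign brings down a factor of $\ln x$:
$$\frac{dJ}{da} = \int_{0}^{1} - 5 x^{a} \log{\left(x \right)} \, dx = \frac{5}{\left(a + 1\right)^{2}}.$$

Repeating twice in total — each differentiation brings down another $\ln x$ — gives
$$\frac{d^{2}J}{da^{2}} = \int_{0}^{1} - 5 x^{a} \log{\left(x \right)}^{2} \, dx = - \frac{10}{\left(a + 1\right)^{3}},$$
and the integrand here is exactly the target integrand, so $I = - \frac{10}{\left(a + 1\right)^{3}}$.

Setting $a = \frac{3}{4}$:
$$I = - \frac{640}{343}.$$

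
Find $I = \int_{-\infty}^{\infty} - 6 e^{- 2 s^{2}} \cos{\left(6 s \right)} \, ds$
$- \frac{3 \sqrt{2} \sqrt{\pi}}{e^{\frac{9}{2}}}$

Treat the cosine frequency as a parameter and define $I(b) = \int_{-\infty}^{\infty} - 6 e^{- 2 s^{2}} \cos{\left(b s \right)} \, ds$.

Differentiating under the integral sign,
$$I'(b) = \int_{-\infty}^{\infty} 6 s e^{- 2 s^{2}} \sin{\left(b s \right)} \, ds.$$

Integrate $\int_{-\infty}^{\infty} s \sin(b s)\, e^{- 2 s^{2}}\, ds$ by parts with $u = \sin(b s)$ and $dv = s\, e^{- 2 s^{2}}\, ds$, giving $v = - \frac{e^{- 2 s^{2}}}{4}$. The boundary term vanishes and
$$\int_{-\infty}^{\infty} s \sin(b s)\, e^{- 2 s^{2}}\, ds = \frac{b}{4} \int_{-\infty}^{\infty} \cos(b s)\, e^{- 2 s^{2}}\, ds,$$
so $I'(b) = - \frac{b}{4}\, I(b)$.

This is a separable first-order ODE; solving with the initial condition $I(0) = \int_{-\infty}^{\infty} - 6 e^{- 2 s^{2}}\,ds = - 3 \sqrt{2} \sqrt{\pi}$ gives
$$I(b) = - 3 \sqrt{2} \sqrt{\pi} e^{- \frac{b^{2}}{8}}.$$

Setting $b = 6$:
$$I = - \frac{3 \sqrt{2} \sqrt{\pi}}{e^{\frac{9}{2}}}.$$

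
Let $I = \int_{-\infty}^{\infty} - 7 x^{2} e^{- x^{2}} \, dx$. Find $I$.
$- \frac{7 \sqrt{\pi}}{2}$

Consider the simpler parametrised integral
$$J(a) = \int_{-\infty}^{\infty} - 7 e^{- a x^{2}} \, dx = - \frac{7 \sqrt{\pi}}{\sqrt{a}}.$$

Differentiating under the integral sign brings down a factor of $(-x^2)$:
$$\frac{dJ}{da} = \int_{-\infty}^{\infty} 7 x^{2} e^{- a x^{2}} \, dx = \frac{7 \sqrt{\pi}}{2 a^{\frac{3}{2}}}.$$

The integral on the left is $-I$, so $I = - \frac{7 \sqrt{\pi}}{2 a^{\frac{3}{2}}}$.

Setting $a = 1$:
$$I = - \frac{7 \sqrt{\pi}}{2}.$$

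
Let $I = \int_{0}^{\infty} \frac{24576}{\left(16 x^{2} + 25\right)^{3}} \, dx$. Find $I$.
$\frac{1152 \pi}{3125}$

Recall the elementary integral
$$J(a) = \int_{0}^{\infty} \frac{6}{a^{2} + x^{2}} \, dx = \frac{3 \pi}{a}.$$

Differentiating under the integral sign with respect to $a$,
$$\frac{dJ}{da} = \int_{0}^{\infty} - \frac{12 a}{\left(a^{2} + x^{2}\right)^{2}} \, dx = - \frac{3 \pi}{a^{2}},$$
so $\int_{0}^{\infty} \frac{6}{\left(a^{2} + x^{2}\right)^{2}} \, dx = \frac{3 \pi}{2 a^{3}}$.

Repeating — each differentiation of $1/(x^2+a^2)^j$ produces $-2ja/(x^2+a^2)^{j+1}$ — and dividing through by $-2ja$ at each step yields, after $2$ differentiations in total,
$$\int_{0}^{\infty} \frac{6}{\left(a^{2} + x^{2}\right)^{3}} \, dx = \frac{9 \pi}{8 a^{5}}.$$

Setting $a = \frac{5}{4}$:
$$I = \frac{1152 \pi}{3125}.$$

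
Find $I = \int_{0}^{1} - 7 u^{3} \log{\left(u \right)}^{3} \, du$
$\frac{21}{128}$

Begin with the known integral
$$J(a) = \int_{0}^{1} - 7 u^{a} \, du = - \frac{7}{a + 1}.$$

Differentiating under the integral sign brings down a factor of $\ln u$:
$$\frac{dJ}{da} = \int_{0}^{1} - 7 u^{a} \log{\left(u \right)} \, du = \frac{7}{\left(a + 1\right)^{2}}.$$

Repeating $3$ times in total — each differentiation brings down another $\ln u$ — gives
$$\frac{d^{3}J}{da^{3}} = \int_{0}^{1} - 7 u^{a} \log{\left(u \right)}^{3} \, du = \frac{42}{\left(a + 1\right)^{4}},$$
and the integrand here is exactly the target integrand, so $I = \frac{42}{\left(a + 1\right)^{4}}$.

Setting $a = 3$:
$$I = \frac{21}{128}.$$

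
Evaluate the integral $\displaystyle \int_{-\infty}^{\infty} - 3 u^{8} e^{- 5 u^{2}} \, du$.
$- \frac{63 \sqrt{5} \sqrt{\pi}}{10000}$

Consider the simpler parametrised integral
$$J(a) = \int_{-\infty}^{\infty} - 3 e^{- a u^{2}} \, du = - \frac{3 \sqrt{\pi}}{\sqrt{a}}.$$

Differentiating under the integral sign brings down a factor of $(-u^2)$:
$$\frac{dJ}{da} = \int_{-\infty}^{\infty} 3 u^{2} e^{- a u^{2}} \, du = \frac{3 \sqrt{\pi}}{2 a^{\frac{3}{2}}}.$$

Repeating $4$ times in total — each differentiation brings down another $(-u^2)$ — gives
$$\frac{d^{4}J}{da^{4}} = \int_{-\infty}^{\infty} - 3 u^{8} e^{- a u^{2}} \, du = - \frac{315 \sqrt{\pi}}{16 a^{\frac{9}{2}}},$$
and the integrand here is exactly the target integrand, so $I = - \frac{315 \sqrt{\pi}}{16 a^{\frac{9}{2}}}$.

Setting $a = 5$:
$$I = - \frac{63 \sqrt{5} \sqrt{\pi}}{10000}.$$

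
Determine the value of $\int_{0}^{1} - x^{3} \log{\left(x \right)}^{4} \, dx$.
$- \frac{3}{128}$

Begin with the known integral
$$J(a) = \int_{0}^{1} - x^{a} \, dx = - \frac{1}{a + 1}.$$

Differentiating under the integral sign brings down a factor of $\ln x$:
$$\frac{dJ}{da} = \int_{0}^{1} - x^{a} \log{\left(x \right)} \, dx = \frac{1}{\left(a + 1\right)^{2}}.$$

Repeating $4$ times in total — each differentiation brings down another $\ln x$ — gives
$$\frac{d^{4}J}{da^{4}} = \int_{0}^{1} - x^{a} \log{\left(x \right)}^{4} \, dx = - \frac{24}{\left(a + 1\right)^{5}},$$
and the integrand here is exactly the target integrand, so $I = - \frac{24}{\left(a + 1\right)^{5}}$.

Setting $a = 3$:
$$I = - \frac{3}{128}.$$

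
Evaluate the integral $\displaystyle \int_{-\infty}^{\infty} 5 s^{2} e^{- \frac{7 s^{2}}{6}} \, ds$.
$\frac{15 \sqrt{42} \sqrt{\pi}}{49}$

Begin with the known integral
$$J(a) = \int_{-\infty}^{\infty} 5 e^{- a s^{2}} \, ds = \frac{5 \sqrt{\pi}}{\sqrt{a}}.$$

Differentiating under the integral sign brings down a factor of $(-s^2)$:
$$\frac{dJ}{da} = \int_{-\infty}^{\infty} - 5 s^{2} e^{- a s^{2}} \, ds = - \frac{5 \sqrt{\pi}}{2 a^{\frac{3}{2}}}.$$

The integral on the left is $-I$, so $I = \frac{5 \sqrt{\pi}}{2 a^{\frac{3}{2}}}$.

Setting $a = \frac{7}{6}$:
$$I = \frac{15 \sqrt{42} \sqrt{\pi}}{49}.$$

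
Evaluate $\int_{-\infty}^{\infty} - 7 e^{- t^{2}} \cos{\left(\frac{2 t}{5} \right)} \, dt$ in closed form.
$- \frac{7 \sqrt{\pi}}{e^{\frac{1}{25}}}$

Let $b$ denote the cosine frequency and define $I(b) = \int_{-\infty}^{\infty} - 7 e^{- t^{2}} \cos{\left(b t \right)} \, dt$.

Differentiating under the integral sign,
$$I'(b) = \int_{-\infty}^{\infty} 7 t e^{- t^{2}} \sin{\left(b t \right)} \, dt.$$

Integrate $\int_{-\infty}^{\infty} t \sin(b t)\, e^{- t^{2}}\, dt$ by parts with $u = \sin(b t)$ and $dv = t\, e^{- t^{2}}\, dt$, giving $v = - \frac{e^{- t^{2}}}{2}$. The boundary term vanishes and
$$\int_{-\infty}^{\infty} t \sin(b t)\, e^{- t^{2}}\, dt = \frac{b}{2} \int_{-\infty}^{\infty} \cos(b t)\, e^{- t^{2}}\, dt,$$
so $I'(b) = - \frac{b}{2}\, I(b)$.

This is a separable first-order ODE; solving with the initial condition $I(0) = \int_{-\infty}^{\infty} - 7 e^{- t^{2}}\,dt = - 7 \sqrt{\pi}$ gives
$$I(b) = - 7 \sqrt{\pi} e^{- \frac{b^{2}}{4}}.$$

Setting $b = \frac{2}{5}$:
$$I = - \frac{7 \sqrt{\pi}}{e^{\frac{1}{25}}}.$$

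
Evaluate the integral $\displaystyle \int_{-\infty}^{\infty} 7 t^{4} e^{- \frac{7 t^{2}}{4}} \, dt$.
$\frac{24 \sqrt{7} \sqrt{\pi}}{49}$

Consider the simpler parametrised integral
$$J(a) = \int_{-\infty}^{\infty} 7 e^{- a t^{2}} \, dt = \frac{7 \sqrt{\pi}}{\sqrt{a}}.$$

Differentiating under the integral sign brings down a factor of $(-t^2)$:
$$\frac{dJ}{da} = \int_{-\infty}^{\infty} - 7 t^{2} e^{- a t^{2}} \, dt = - \frac{7 \sqrt{\pi}}{2 a^{\frac{3}{2}}}.$$

Repeating twice in total — each differentiation brings down another $(-t^2)$ — gives
$$\frac{d^{2}J}{da^{2}} = \int_{-\infty}^{\infty} 7 t^{4} e^{- a t^{2}} \, dt = \frac{21 \sqrt{\pi}}{4 a^{\frac{5}{2}}},$$
and the integrand here is exactly the target integrand, so $I = \frac{21 \sqrt{\pi}}{4 a^{\frac{5}{2}}}$.

Setting $a = \frac{7}{4}$:
$$I = \frac{24 \sqrt{7} \sqrt{\pi}}{49}.$$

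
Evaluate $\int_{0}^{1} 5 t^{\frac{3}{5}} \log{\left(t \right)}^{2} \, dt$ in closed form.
$\frac{625}{256}$

Start from the elementary integral
$$J(a) = \int_{0}^{1} 5 t^{a} \, dt = \frac{5}{a + 1}.$$

Differentiating under the integral sign brings down a factor of $\ln t$:
$$\frac{dJ}{da} = \int_{0}^{1} 5 t^{a} \log{\left(t \right)} \, dt = - \frac{5}{\left(a + 1\right)^{2}}.$$

Repeating twice in total — each differentiation brings down another $\ln t$ — gives
$$\frac{d^{2}J}{da^{2}} = \int_{0}^{1} 5 t^{a} \log{\left(t \right)}^{2} \, dt = \frac{10}{\left(a + 1\right)^{3}},$$
and the integrand here is exactly the target integrand, so $I = \frac{10}{\left(a + 1\right)^{3}}$.

Setting $a = \frac{3}{5}$:
$$I = \frac{625}{256}.$$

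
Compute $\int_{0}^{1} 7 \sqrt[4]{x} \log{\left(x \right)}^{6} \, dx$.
$\frac{16515072}{15625}$

Begin with the known integral
$$J(a) = \int_{0}^{1} 7 x^{a} \, dx = \frac{7}{a + 1}.$$

Differentiating under the integral sign brings down a factor of $\ln x$:
$$\frac{dJ}{da} = \int_{0}^{1} 7 x^{a} \log{\left(x \right)} \, dx = - \frac{7}{\left(a + 1\right)^{2}}.$$

Repeating $6$ times in total — each differentiation brings down another $\ln x$ — gives
$$\frac{d^{6}J}{da^{6}} = \int_{0}^{1} 7 x^{a} \log{\left(x \right)}^{6} \, dx = \frac{5040}{\left(a + 1\right)^{7}},$$
and the integrand here is exactly the target integrand, so $I = \frac{5040}{\left(a + 1\right)^{7}}$.

Setting $a = \frac{1}{4}$:
$$I = \frac{16515072}{15625}.$$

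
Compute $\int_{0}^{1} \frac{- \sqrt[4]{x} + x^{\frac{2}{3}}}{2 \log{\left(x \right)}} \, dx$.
$- \frac{\log{\left(3 \right)}}{2} + \log{\left(2 \right)}$

Replace the exponent $\frac{1}{4}$ by a parameter $a$: let $I(a) = \int_{0}^{1} \frac{x^{\frac{2}{3}} - x^{a}}{2 \log{\left(x \right)}} \, dx$.

Since $\dfrac{\partial}{\partial a}\,x^{a} = x^{a} \ln x$, the $\ln x$ in the denominator cancels and
$$\frac{dI}{da} = \int_{0}^{1} - \frac{1}{2} x^{a} \, dx = - \frac{1}{2} \left[\frac{x^{a+1}}{a+1}\right]_0^1 = - \frac{1}{2 a + 2}.$$

Integrating with respect to $a$ gives $I(a) = - \frac{\log{\left(a + 1 \right)}}{2} - \frac{\log{\left(3 \right)}}{2} + \frac{\log{\left(5 \right)}}{2} + C$.

At $a = \frac{2}{3}$ the integrand is identically $0$, so $I(\frac{2}{3}) = 0$. The closed form gives $0$, hence $C = 0$.

Setting $a = \frac{1}{4}$:
$$I = - \frac{\log{\left(3 \right)}}{2} + \log{\left(2 \right)}.$$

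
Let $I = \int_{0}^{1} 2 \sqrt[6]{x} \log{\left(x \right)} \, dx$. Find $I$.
$- \frac{72}{49}$

Consider the simpler parametrised integral
$$J(a) = \int_{0}^{1} 2 x^{a} \, dx = \frac{2}{a + 1}.$$

Differentiating under the integral sign brings down a factor of $\ln x$:
$$\frac{dJ}{da} = \int_{0}^{1} 2 x^{a} \log{\left(x \right)} \, dx = - \frac{2}{\left(a + 1\right)^{2}}.$$

The integral on the left is $I$, so $I = - \frac{2}{\left(a + 1\right)^{2}}$.

Setting $a = \frac{1}{6}$:
$$I = - \frac{72}{49}.$$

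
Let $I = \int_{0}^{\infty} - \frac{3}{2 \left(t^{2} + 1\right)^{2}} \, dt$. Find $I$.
$- \frac{3 \pi}{8}$

Start from the standard arctangent integral
$$J(a) = \int_{0}^{\infty} - \frac{3}{2 \left(a^{2} + t^{2}\right)} \, dt = - \frac{3 \pi}{4 a}.$$

Differentiating under the integral sign with respect to $a$,
$$\frac{dJ}{da} = \int_{0}^{\infty} \frac{3 a}{\left(a^{2} + t^{2}\right)^{2}} \, dt = \frac{3 \pi}{4 a^{2}},$$
so $\int_{0}^{\infty} - \frac{3}{2 \left(a^{2} + t^{2}\right)^{2}} \, dt = - \frac{3 \pi}{8 a^{3}}$.

Setting $a = 1$:
$$I = - \frac{3 \pi}{8}.$$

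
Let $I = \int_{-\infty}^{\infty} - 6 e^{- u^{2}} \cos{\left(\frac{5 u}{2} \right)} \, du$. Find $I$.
$- \frac{6 \sqrt{\pi}}{e^{\frac{25}{16}}}$

Define $I(b) = \int_{-\infty}^{\infty} - 6 e^{- u^{2}} \cos{\left(b u \right)} \, du$.

Differentiating under the integral sign,
$$I'(b) = \int_{-\infty}^{\infty} 6 u e^{- u^{2}} \sin{\left(b u \right)} \, du.$$

Integrate $\int_{-\infty}^{\infty} u \sin(b u)\, e^{- u^{2}}\, du$ by parts with $w = \sin(b u)$ and $dv = u\, e^{- u^{2}}\, du$, giving $v = - \frac{e^{- u^{2}}}{2}$. The boundary term vanishes and
$$\int_{-\infty}^{\infty} u \sin(b u)\, e^{- u^{2}}\, du = \frac{b}{2} \int_{-\infty}^{\infty} \cos(b u)\, e^{- u^{2}}\, du,$$
so $I'(b) = - \frac{b}{2}\, I(b)$.

This is a separable first-order ODE; solving with the initial condition $I(0) = \int_{-\infty}^{\infty} - 6 e^{- u^{2}}\,du = - 6 \sqrt{\pi}$ gives
$$I(b) = - 6 \sqrt{\pi} e^{- \frac{b^{2}}{4}}.$$

Setting $b = \frac{5}{2}$:
$$I = - \frac{6 \sqrt{\pi}}{e^{\frac{25}{16}}}.$$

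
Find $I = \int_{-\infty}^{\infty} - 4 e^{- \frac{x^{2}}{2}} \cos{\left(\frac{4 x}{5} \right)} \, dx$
$- \frac{4 \sqrt{2} \sqrt{\pi}}{e^{\frac{8}{25}}}$

Treat the cosine frequency as a parameter and define $I(b) = \int_{-\infty}^{\infty} - 4 e^{- \frac{x^{2}}{2}} \cos{\left(b x \right)} \, dx$.

Differentiating under the integral sign,
$$I'(b) = \int_{-\infty}^{\infty} 4 x e^{- \frac{x^{2}}{2}} \sin{\left(b x \right)} \, dx.$$

Integrate $\int_{-\infty}^{\infty} x \sin(b x)\, e^{- \frac{x^{2}}{2}}\, dx$ by parts with $u = \sin(b x)$ and $dv = x\, e^{- \frac{x^{2}}{2}}\, dx$, giving $v = - e^{- \frac{x^{2}}{2}}$. The boundary term vanishes and
$$\int_{-\infty}^{\infty} x \sin(b x)\, e^{- \frac{x^{2}}{2}}\, dx = b \int_{-\infty}^{\infty} \cos(b x)\, e^{- \frac{x^{2}}{2}}\, dx,$$
so $I'(b) = - b\, I(b)$.

This is a separable first-order ODE; solving with the initial condition $I(0) = \int_{-\infty}^{\infty} - 4 e^{- \frac{x^{2}}{2}}\,dx = - 4 \sqrt{2} \sqrt{\pi}$ gives
$$I(b) = - 4 \sqrt{2} \sqrt{\pi} e^{- \frac{b^{2}}{2}}.$$

Setting $b = \frac{4}{5}$:
$$I = - \frac{4 \sqrt{2} \sqrt{\pi}}{e^{\frac{8}{25}}}.$$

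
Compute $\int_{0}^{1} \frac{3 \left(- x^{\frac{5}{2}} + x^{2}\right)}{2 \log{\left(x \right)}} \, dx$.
$\log{\left(\frac{6 \sqrt{42}}{49} \right)}$

Replace the exponent $\frac{5}{2}$ by a parameter $a$: let $I(a) = \int_{0}^{1} \frac{3 \left(x^{2} - x^{a}\right)}{2 \log{\left(x \right)}} \, dx$.

Since $\dfrac{\partial}{\partial a}\,x^{a} = x^{a} \ln x$, the $\ln x$ in the denominator cancels and
$$\frac{dI}{da} = \int_{0}^{1} - \frac{3}{2} x^{a} \, dx = - \frac{3}{2} \left[\frac{x^{a+1}}{a+1}\right]_0^1 = - \frac{3}{2 a + 2}.$$

Integrating with respect to $a$ gives $I(a) = - \frac{3 \log{\left(a + 1 \right)}}{2} + \frac{3 \log{\left(3 \right)}}{2} + C$.

At $a = 2$ the integrand is identically $0$, so $I(2) = 0$. The closed form gives $0$, hence $C = 0$.

Setting $a = \frac{5}{2}$:
$$I = \log{\left(\frac{6 \sqrt{42}}{49} \right)}.$$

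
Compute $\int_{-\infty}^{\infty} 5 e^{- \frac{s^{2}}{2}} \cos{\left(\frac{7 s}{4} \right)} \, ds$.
$\frac{5 \sqrt{2} \sqrt{\pi}}{e^{\frac{49}{32}}}$

Define $I(b) = \int_{-\infty}^{\infty} 5 e^{- \frac{s^{2}}{2}} \cos{\left(b s \right)} \, ds$.

Differentiating under the integral sign,
$$I'(b) = \int_{-\infty}^{\infty} - 5 s e^{- \frac{s^{2}}{2}} \sin{\left(b s \right)} \, ds.$$

Integrate $\int_{-\infty}^{\infty} s \sin(b s)\, e^{- \frac{s^{2}}{2}}\, ds$ by parts with $u = \sin(b s)$ and $dv = s\, e^{- \frac{s^{2}}{2}}\, ds$, giving $v = - e^{- \frac{s^{2}}{2}}$. The boundary term vanishes and
$$\int_{-\infty}^{\infty} s \sin(b s)\, e^{- \frac{s^{2}}{2}}\, ds = b \int_{-\infty}^{\infty} \cos(b s)\, e^{- \frac{s^{2}}{2}}\, ds,$$
so $I'(b) = - b\, I(b)$.

This is a separable first-order ODE; solving with the initial condition $I(0) = \int_{-\infty}^{\infty} 5 e^{- \frac{s^{2}}{2}}\,ds = 5 \sqrt{2} \sqrt{\pi}$ gives
$$I(b) = 5 \sqrt{2} \sqrt{\pi} e^{- \frac{b^{2}}{2}}.$$

Setting $b = \frac{7}{4}$:
$$I = \frac{5 \sqrt{2} \sqrt{\pi}}{e^{\frac{49}{32}}}.$$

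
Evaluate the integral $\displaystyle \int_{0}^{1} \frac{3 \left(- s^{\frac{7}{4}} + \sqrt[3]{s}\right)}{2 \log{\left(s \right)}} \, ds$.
$- \frac{3 \log{\left(33 \right)}}{2} + 6 \log{\left(2 \right)}$

Replace the exponent $\frac{7}{4}$ by a parameter $a$: let $I(a) = \int_{0}^{1} \frac{3 \left(\sqrt[3]{s} - s^{a}\right)}{2 \log{\left(s \right)}} \, ds$.

Since $\dfrac{\partial}{\partial a}\,s^{a} = s^{a} \ln s$, the $\ln s$ in the denominator cancels and
$$\frac{dI}{da} = \int_{0}^{1} - \frac{3}{2} s^{a} \, ds = - \frac{3}{2} \left[\frac{s^{a+1}}{a+1}\right]_0^1 = - \frac{3}{2 a + 2}.$$

Integrating with respect to $a$ gives $I(a) = - \log{\left(\frac{3 \sqrt{3} \left(a + 1\right)^{\frac{3}{2}}}{8} \right)} + C$.

At $a = \frac{1}{3}$ the integrand is identically $0$, so $I(\frac{1}{3}) = 0$. The closed form gives $0$, hence $C = 0$.

Setting $a = \frac{7}{4}$:
$$I = - \frac{3 \log{\left(33 \right)}}{2} + 6 \log{\left(2 \right)}.$$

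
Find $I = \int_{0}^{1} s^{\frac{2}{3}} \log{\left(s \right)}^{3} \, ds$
$- \frac{486}{625}$

Consider the simpler parametrised integral
$$J(a) = \int_{0}^{1} s^{a} \, ds = \frac{1}{a + 1}.$$

Differentiating under the integral sign brings down a factor of $\ln s$:
$$\frac{dJ}{da} = \int_{0}^{1} s^{a} \log{\left(s \right)} \, ds = - \frac{1}{\left(a + 1\right)^{2}}.$$

Repeating $3$ times in total — each differentiation brings down another $\ln s$ — gives
$$\frac{d^{3}J}{da^{3}} = \int_{0}^{1} s^{a} \log{\left(s \right)}^{3} \, ds = - \frac{6}{\left(a + 1\right)^{4}},$$
and the integrand here is exactly the target integrand, so $I = - \frac{6}{\left(a + 1\right)^{4}}$.

Setting $a = \frac{2}{3}$:
$$I = - \frac{486}{625}.$$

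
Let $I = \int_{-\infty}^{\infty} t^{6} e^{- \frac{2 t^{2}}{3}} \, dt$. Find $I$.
$\frac{405 \sqrt{6} \sqrt{\pi}}{128}$

Start from the elementary integral
$$J(a) = \int_{-\infty}^{\infty} e^{- a t^{2}} \, dt = \frac{\sqrt{\pi}}{\sqrt{a}}.$$

Differentiating under the integral sign brings down a factor of $(-t^2)$:
$$\frac{dJ}{da} = \int_{-\infty}^{\infty} - t^{2} e^{- a t^{2}} \, dt = - \frac{\sqrt{\pi}}{2 a^{\frac{3}{2}}}.$$

Repeating $3$ times in total — each differentiation brings down another $(-t^2)$ — gives
$$\frac{d^{3}J}{da^{3}} = \int_{-\infty}^{\infty} - t^{6} e^{- a t^{2}} \, dt = - \frac{15 \sqrt{\pi}}{8 a^{\frac{7}{2}}},$$
and the integrand here is $(-1)^{3}$ times the target integrand, so $I = (-1)^{3}\,\frac{d^{3}J}{da^{3}} = \frac{15 \sqrt{\pi}}{8 a^{\frac{7}{2}}}$.

Setting $a = \frac{2}{3}$:
$$I = \frac{405 \sqrt{6} \sqrt{\pi}}{128}.$$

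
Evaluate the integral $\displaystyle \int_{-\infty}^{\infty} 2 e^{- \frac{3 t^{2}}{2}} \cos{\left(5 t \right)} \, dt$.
$\frac{2 \sqrt{6} \sqrt{\pi}}{3 e^{\frac{25}{6}}}$

Let $b$ denote the cosine frequency and define $I(b) = \int_{-\infty}^{\infty} 2 e^{- \frac{3 t^{2}}{2}} \cos{\left(b t \right)} \, dt$.

Differentiating under the integral sign,
$$I'(b) = \int_{-\infty}^{\infty} - 2 t e^{- \frac{3 t^{2}}{2}} \sin{\left(b t \right)} \, dt.$$

Integrate $\int_{-\infty}^{\infty} t \sin(b t)\, e^{- \frac{3 t^{2}}{2}}\, dt$ by parts with $u = \sin(b t)$ and $dv = t\, e^{- \frac{3 t^{2}}{2}}\, dt$, giving $v = - \frac{e^{- \frac{3 t^{2}}{2}}}{3}$. The boundary term vanishes and
$$\int_{-\infty}^{\infty} t \sin(b t)\, e^{- \frac{3 t^{2}}{2}}\, dt = \frac{b}{3} \int_{-\infty}^{\infty} \cos(b t)\, e^{- \frac{3 t^{2}}{2}}\, dt,$$
so $I'(b) = - \frac{b}{3}\, I(b)$.

This is a separable first-order ODE; solving with the initial condition $I(0) = \int_{-\infty}^{\infty} 2 e^{- \frac{3 t^{2}}{2}}\,dt = \frac{2 \sqrt{6} \sqrt{\pi}}{3}$ gives
$$I(b) = \frac{2 \sqrt{6} \sqrt{\pi} e^{- \frac{b^{2}}{6}}}{3}.$$

Setting $b = 5$:
$$I = \frac{2 \sqrt{6} \sqrt{\pi}}{3 e^{\frac{25}{6}}}.$$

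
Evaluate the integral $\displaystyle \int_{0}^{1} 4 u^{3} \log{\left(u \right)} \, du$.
$- \frac{1}{4}$

Start from the elementary integral
$$J(a) = \int_{0}^{1} 4 u^{a} \, du = \frac{4}{a + 1}.$$

Differentiating under the integral sign brings down a factor of $\ln u$:
$$\frac{dJ}{da} = \int_{0}^{1} 4 u^{a} \log{\left(u \right)} \, du = - \frac{4}{\left(a + 1\right)^{2}}.$$

The integral on the left is $I$, so $I = - \frac{4}{\left(a + 1\right)^{2}}$.

Setting $a = 3$:
$$I = - \frac{1}{4}.$$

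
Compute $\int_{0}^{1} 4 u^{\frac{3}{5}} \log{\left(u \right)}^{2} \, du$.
$\frac{125}{64}$

Consider the simpler parametrised integral
$$J(a) = \int_{0}^{1} 4 u^{a} \, du = \frac{4}{a + 1}.$$

Differentiating under the integral sign brings down a factor of $\ln u$:
$$\frac{dJ}{da} = \int_{0}^{1} 4 u^{a} \log{\left(u \right)} \, du = - \frac{4}{\left(a + 1\right)^{2}}.$$

Repeating twice in total — each differentiation brings down another $\ln u$ — gives
$$\frac{d^{2}J}{da^{2}} = \int_{0}^{1} 4 u^{a} \log{\left(u \right)}^{2} \, du = \frac{8}{\left(a + 1\right)^{3}},$$
and the integrand here is exactly the target integrand, so $I = \frac{8}{\left(a + 1\right)^{3}}$.

Setting $a = \frac{3}{5}$:
$$I = \frac{125}{64}.$$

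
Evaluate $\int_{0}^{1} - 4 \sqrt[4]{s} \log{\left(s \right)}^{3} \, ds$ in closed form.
$\frac{6144}{625}$

Consider the simpler parametrised integral
$$J(a) = \int_{0}^{1} - 4 s^{a} \, ds = - \frac{4}{a + 1}.$$

Differentiating under the integral sign brings down a factor of $\ln s$:
$$\frac{dJ}{da} = \int_{0}^{1} - 4 s^{a} \log{\left(s \right)} \, ds = \frac{4}{\left(a + 1\right)^{2}}.$$

Repeating $3$ times in total — each differentiation brings down another $\ln s$ — gives
$$\frac{d^{3}J}{da^{3}} = \int_{0}^{1} - 4 s^{a} \log{\left(s \right)}^{3} \, ds = \frac{24}{\left(a + 1\right)^{4}},$$
and the integrand here is exactly the target integrand, so $I = \frac{24}{\left(a + 1\right)^{4}}$.

Setting $a = \frac{1}{4}$:
$$I = \frac{6144}{625}.$$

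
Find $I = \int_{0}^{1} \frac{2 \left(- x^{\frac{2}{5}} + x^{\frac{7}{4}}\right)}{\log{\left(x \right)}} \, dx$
$- \log{\left(\frac{784}{3025} \right)}$

Consider the one-parameter family: let $I(a) = \int_{0}^{1} \frac{2 \left(x^{\frac{7}{4}} - x^{a}\right)}{\log{\left(x \right)}} \, dx$.

Since $\dfrac{\partial}{\partial a}\,x^{a} = x^{a} \ln x$, the $\ln x$ in the denominator cancels and
$$\frac{dI}{da} = \int_{0}^{1} -2 x^{a} \, dx = -2 \left[\frac{x^{a+1}}{a+1}\right]_0^1 = - \frac{2}{a + 1}.$$

Integrating with respect to $a$ gives $I(a) = - \log{\left(\frac{16 \left(a + 1\right)^{2}}{121} \right)} + C$.

At $a = \frac{7}{4}$ the integrand is identically $0$, so $I(\frac{7}{4}) = 0$. The closed form gives $0$, hence $C = 0$.

Setting $a = \frac{2}{5}$:
$$I = - \log{\left(\frac{784}{3025} \right)}.$$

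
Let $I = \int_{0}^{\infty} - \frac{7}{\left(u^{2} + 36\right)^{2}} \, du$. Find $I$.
$- \frac{7 \pi}{864}$

Recall the elementary integral
$$J(a) = \int_{0}^{\infty} - \frac{7}{a^{2} + u^{2}} \, du = - \frac{7 \pi}{2 a}.$$

Differentiating under the integral sign with respect to $a$,
$$\frac{dJ}{da} = \int_{0}^{\infty} \frac{14 a}{\left(a^{2} + u^{2}\right)^{2}} \, du = \frac{7 \pi}{2 a^{2}},$$
so $\int_{0}^{\infty} - \frac{7}{\left(a^{2} + u^{2}\right)^{2}} \, du = - \frac{7 \pi}{4 a^{3}}$.

Setting $a = 6$:
$$I = - \frac{7 \pi}{864}.$$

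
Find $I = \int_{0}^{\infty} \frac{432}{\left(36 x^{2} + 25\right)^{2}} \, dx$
$\frac{18 \pi}{125}$

Start from the standard arctangent integral
$$J(a) = \int_{0}^{\infty} \frac{1}{3 \left(a^{2} + x^{2}\right)} \, dx = \frac{\pi}{6 a}.$$

Differentiating under the integral sign with respect to $a$,
$$\frac{dJ}{da} = \int_{0}^{\infty} - \frac{2 a}{3 \left(a^{2} + x^{2}\right)^{2}} \, dx = - \frac{\pi}{6 a^{2}},$$
so $\int_{0}^{\infty} \frac{1}{3 \left(a^{2} + x^{2}\right)^{2}} \, dx = \frac{\pi}{12 a^{3}}$.

Setting $a = \frac{5}{6}$:
$$I = \frac{18 \pi}{125}.$$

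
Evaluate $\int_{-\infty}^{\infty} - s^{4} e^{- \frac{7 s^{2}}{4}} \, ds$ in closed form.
$- \frac{24 \sqrt{7} \sqrt{\pi}}{343}$

Consider the simpler parametrised integral
$$J(a) = \int_{-\infty}^{\infty} - e^{- a s^{2}} \, ds = - \frac{\sqrt{\pi}}{\sqrt{a}}.$$

Differentiating under the integral sign brings down a factor of $(-s^2)$:
$$\frac{dJ}{da} = \int_{-\infty}^{\infty} s^{2} e^{- a s^{2}} \, ds = \frac{\sqrt{\pi}}{2 a^{\frac{3}{2}}}.$$

Repeating twice in total — each differentiation brings down another $(-s^2)$ — gives
$$\frac{d^{2}J}{da^{2}} = \int_{-\infty}^{\infty} - s^{4} e^{- a s^{2}} \, ds = - \frac{3 \sqrt{\pi}}{4 a^{\frac{5}{2}}},$$
and the integrand here is exactly the target integrand, so $I = - \frac{3 \sqrt{\pi}}{4 a^{\frac{5}{2}}}$.

Setting $a = \frac{7}{4}$:
$$I = - \frac{24 \sqrt{7} \sqrt{\pi}}{343}.$$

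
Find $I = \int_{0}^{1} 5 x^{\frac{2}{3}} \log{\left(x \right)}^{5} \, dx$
$- \frac{17496}{625}$

Begin with the known integral
$$J(a) = \int_{0}^{1} 5 x^{a} \, dx = \frac{5}{a + 1}.$$

Differentiating under the integral sign brings down a factor of $\ln x$:
$$\frac{dJ}{da} = \int_{0}^{1} 5 x^{a} \log{\left(x \right)} \, dx = - \frac{5}{\left(a + 1\right)^{2}}.$$

Repeating $5$ times in total — each differentiation brings down another $\ln x$ — gives
$$\frac{d^{5}J}{da^{5}} = \int_{0}^{1} 5 x^{a} \log{\left(x \right)}^{5} \, dx = - \frac{600}{\left(a + 1\right)^{6}},$$
and the integrand here is exactly the target integrand, so $I = - \frac{600}{\left(a + 1\right)^{6}}$.

Setting $a = \frac{2}{3}$:
$$I = - \frac{17496}{625}.$$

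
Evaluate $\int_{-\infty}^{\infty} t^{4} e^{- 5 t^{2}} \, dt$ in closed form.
$\frac{3 \sqrt{5} \sqrt{\pi}}{500}$

Consider the simpler parametrised integral
$$J(a) = \int_{-\infty}^{\infty} e^{- a t^{2}} \, dt = \frac{\sqrt{\pi}}{\sqrt{a}}.$$

Differentiating under the integral sign brings down a factor of $(-t^2)$:
$$\frac{dJ}{da} = \int_{-\infty}^{\infty} - t^{2} e^{- a t^{2}} \, dt = - \frac{\sqrt{\pi}}{2 a^{\frac{3}{2}}}.$$

Repeating twice in total — each differentiation brings down another $(-t^2)$ — gives
$$\frac{d^{2}J}{da^{2}} = \int_{-\infty}^{\infty} t^{4} e^{- a t^{2}} \, dt = \frac{3 \sqrt{\pi}}{4 a^{\frac{5}{2}}},$$
and the integrand here is exactly the target integrand, so $I = \frac{3 \sqrt{\pi}}{4 a^{\frac{5}{2}}}$.

Setting $a = 5$:
$$I = \frac{3 \sqrt{5} \sqrt{\pi}}{500}.$$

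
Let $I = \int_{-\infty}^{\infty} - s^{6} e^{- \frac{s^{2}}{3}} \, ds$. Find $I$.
$- \frac{405 \sqrt{3} \sqrt{\pi}}{8}$

Consider the simpler parametrised integral
$$J(a) = \int_{-\infty}^{\infty} - e^{- a s^{2}} \, ds = - \frac{\sqrt{\pi}}{\sqrt{a}}.$$

Differentiating under the integral sign brings down a factor of $(-s^2)$:
$$\frac{dJ}{da} = \int_{-\infty}^{\infty} s^{2} e^{- a s^{2}} \, ds = \frac{\sqrt{\pi}}{2 a^{\frac{3}{2}}}.$$

Repeating $3$ times in total — each differentiation brings down another $(-s^2)$ — gives
$$\frac{d^{3}J}{da^{3}} = \int_{-\infty}^{\infty} s^{6} e^{- a s^{2}} \, ds = \frac{15 \sqrt{\pi}}{8 a^{\frac{7}{2}}},$$
and the integrand here is $(-1)^{3}$ times the target integrand, so $I = (-1)^{3}\,\frac{d^{3}J}{da^{3}} = - \frac{15 \sqrt{\pi}}{8 a^{\frac{7}{2}}}$.

Setting $a = \frac{1}{3}$:
$$I = - \frac{405 \sqrt{3} \sqrt{\pi}}{8}.$$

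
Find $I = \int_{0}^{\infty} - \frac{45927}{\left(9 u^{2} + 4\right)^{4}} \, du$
$- \frac{76545 \pi}{4096}$

Start from the standard arctangent integral
$$J(a) = \int_{0}^{\infty} - \frac{7}{a^{2} + u^{2}} \, du = - \frac{7 \pi}{2 a}.$$

Differentiating under the integral sign with respect to $a$,
$$\frac{dJ}{da} = \int_{0}^{\infty} \frac{14 a}{\left(a^{2} + u^{2}\right)^{2}} \, du = \frac{7 \pi}{2 a^{2}},$$
so $\int_{0}^{\infty} - \frac{7}{\left(a^{2} + u^{2}\right)^{2}} \, du = - \frac{7 \pi}{4 a^{3}}$.

Repeating — each differentiation of $1/(u^2+a^2)^j$ produces $-2ja/(u^2+a^2)^{j+1}$ — and dividing through by $-2ja$ at each step yields, after $3$ differentiations in total,
$$\int_{0}^{\infty} - \frac{7}{\left(a^{2} + u^{2}\right)^{4}} \, du = - \frac{35 \pi}{32 a^{7}}.$$

Setting $a = \frac{2}{3}$:
$$I = - \frac{76545 \pi}{4096}.$$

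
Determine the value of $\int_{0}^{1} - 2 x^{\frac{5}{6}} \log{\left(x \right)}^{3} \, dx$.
$\frac{15552}{14641}$

Consider the simpler parametrised integral
$$J(a) = \int_{0}^{1} - 2 x^{a} \, dx = - \frac{2}{a + 1}.$$

Differentiating under the integral sign brings down a factor of $\ln x$:
$$\frac{dJ}{da} = \int_{0}^{1} - 2 x^{a} \log{\left(x \right)} \, dx = \frac{2}{\left(a + 1\right)^{2}}.$$

Repeating $3$ times in total — each differentiation brings down another $\ln x$ — gives
$$\frac{d^{3}J}{da^{3}} = \int_{0}^{1} - 2 x^{a} \log{\left(x \right)}^{3} \, dx = \frac{12}{\left(a + 1\right)^{4}},$$
and the integrand here is exactly the target integrand, so $I = \frac{12}{\left(a + 1\right)^{4}}$.

Setting $a = \frac{5}{6}$:
$$I = \frac{15552}{14641}.$$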